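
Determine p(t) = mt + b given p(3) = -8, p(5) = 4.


p(t) = mt + b. Using p(3)=-8, p(5)=4:
m = (-8 - 4)/(3 - 5) = -12/-2 = 6
b = -8 - m*(3) = -8 - 18 = -26
p(t) = 6t - 26


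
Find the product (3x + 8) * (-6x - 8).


Distribute each term of the first polynomial:
  (3x)(-6x - 8) = -18x^2 - 24x
  (8)(-6x - 8) = -48x - 64
Sum: -18x^2 - 72x - 64


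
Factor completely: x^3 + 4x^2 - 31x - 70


Try integer roots (divisors of -70). x=-2: p(-2)=0.
Divide out (x + 2): quotient is x^2 + 2x - 35.
Factor the quadratic: (x + 7)(x - 5)
Result: (x + 2)(x + 7)(x - 5)


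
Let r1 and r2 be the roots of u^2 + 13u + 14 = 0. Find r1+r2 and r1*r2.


For au^2+bu+c=0: sum = -b/a, product = c/a.
a=1, b=13, c=14
Sum = -(13)/1 = -13
Product = (14)/1 = 14


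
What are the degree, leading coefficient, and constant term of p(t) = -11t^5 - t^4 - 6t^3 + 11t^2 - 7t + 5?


Highest power of t is 5, with coefficient -11. Constant term is 5.
Degree = 5, leading coefficient = -11, constant term = 5


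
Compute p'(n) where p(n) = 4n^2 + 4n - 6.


Apply the power rule term by term:
  d/dn(4n^2) = 8n
  d/dn(4n) = 4
  d/dn(-6) = 0
p'(n) = 8n + 4


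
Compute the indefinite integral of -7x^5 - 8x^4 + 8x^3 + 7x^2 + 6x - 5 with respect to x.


Reverse power rule on each term:
  ∫ -7x^5 dx = -(7/6)x^6
  ∫ -8x^4 dx = -(8/5)x^5
  ∫ 8x^3 dx = 2x^4
  ∫ 7x^2 dx = (7/3)x^3
  ∫ 6x dx = 3x^2
  ∫ -5 dx = -5x
F(x) = -(7/6)x^6 - (8/5)x^5 + 2x^4 + (7/3)x^3 + 3x^2 - 5x + C


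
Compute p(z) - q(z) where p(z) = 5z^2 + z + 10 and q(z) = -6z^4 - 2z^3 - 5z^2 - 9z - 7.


Distribute the minus sign:
  (5z^2 + z + 10)
- (-6z^4 - 2z^3 - 5z^2 - 9z - 7)
Negate second polynomial: 6z^4 + 2z^3 + 5z^2 + 9z + 7
Add: 6z^4 + 2z^3 + 10z^2 + 10z + 17


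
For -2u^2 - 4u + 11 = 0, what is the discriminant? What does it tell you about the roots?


D = b^2 - 4ac = (-4)^2 - 4(-2)(11) = 16 + 88 = 104
Since D > 0: two distinct irrational roots


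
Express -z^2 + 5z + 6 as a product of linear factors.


Roots satisfy r1 + r2 = -b/a = 5 and r1*r2 = c/a = -6.
So r1 = 6, r2 = -1.
-z^2 + 5z + 6 = -(z - r1)(z - r2) = -(z - 6)(z + 1)


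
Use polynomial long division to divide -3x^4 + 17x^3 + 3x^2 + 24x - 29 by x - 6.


(-3x^4 + 17x^3 + 3x^2 + 24x - 29) / (x - 6)
Step 1: -3x^3 * (x - 6) = -3x^4 + 18x^3; subtract.
Step 2: -x^2 * (x - 6) = -x^3 + 6x^2; subtract.
Step 3: -3x * (x - 6) = -3x^2 + 18x; subtract.
Step 4: 6 * (x - 6) = 6x - 36; subtract.
Quotient: -3x^3 - x^2 - 3x + 6, Remainder: 7


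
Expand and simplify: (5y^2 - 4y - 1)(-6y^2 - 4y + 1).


Distribute each term of the first polynomial:
  (5y^2)(-6y^2 - 4y + 1) = -30y^4 - 20y^3 + 5y^2
  (-4y)(-6y^2 - 4y + 1) = 24y^3 + 16y^2 - 4y
  (-1)(-6y^2 - 4y + 1) = 6y^2 + 4y - 1
Sum: -30y^4 + 4y^3 + 27y^2 - 1


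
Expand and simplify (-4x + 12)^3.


Expand (-4x + 12)^3 by repeated multiplication:
  (-4x + 12)^2 = 16x^2 - 96x + 144
= -64x^3 + 576x^2 - 1728x + 1728


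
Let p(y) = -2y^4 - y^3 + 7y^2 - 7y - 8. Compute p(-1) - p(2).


p(-1) = 5
p(2) = -34
p(-1) - p(2) = 5 + 34 = 39


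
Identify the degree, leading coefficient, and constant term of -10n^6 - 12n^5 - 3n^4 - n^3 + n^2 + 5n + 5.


Highest power of n is 6, with coefficient -10. Constant term is 5.
Degree = 6, leading coefficient = -10, constant term = 5


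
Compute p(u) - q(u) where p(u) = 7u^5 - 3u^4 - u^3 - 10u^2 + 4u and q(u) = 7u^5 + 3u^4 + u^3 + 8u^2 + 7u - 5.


Distribute the minus sign:
  (7u^5 - 3u^4 - u^3 - 10u^2 + 4u)
- (7u^5 + 3u^4 + u^3 + 8u^2 + 7u - 5)
Negate second polynomial: -7u^5 - 3u^4 - u^3 - 8u^2 - 7u + 5
Add: -6u^4 - 2u^3 - 18u^2 - 3u + 5


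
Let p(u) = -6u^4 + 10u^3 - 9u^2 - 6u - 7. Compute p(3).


Using direct substitution:
  -6 * (3)^4 = -486
  10 * (3)^3 = 270
  -9 * (3)^2 = -81
  -6 * (3)^1 = -18
  constant: -7
Sum = -486 + 270 - 81 - 18 - 7 = -322


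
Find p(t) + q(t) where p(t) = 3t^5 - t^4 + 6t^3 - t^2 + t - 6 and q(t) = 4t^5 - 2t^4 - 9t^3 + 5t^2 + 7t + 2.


Align terms by degree and add:
  3t^5 - t^4 + 6t^3 - t^2 + t - 6
+ 4t^5 - 2t^4 - 9t^3 + 5t^2 + 7t + 2
= 7t^5 - 3t^4 - 3t^3 + 4t^2 + 8t - 4


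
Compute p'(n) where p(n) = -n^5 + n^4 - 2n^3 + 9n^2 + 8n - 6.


Apply the power rule term by term:
  d/dn(-n^5) = -5n^4
  d/dn(n^4) = 4n^3
  d/dn(-2n^3) = -6n^2
  d/dn(9n^2) = 18n
  d/dn(8n) = 8
  d/dn(-6) = 0
p'(n) = -5n^4 + 4n^3 - 6n^2 + 18n + 8


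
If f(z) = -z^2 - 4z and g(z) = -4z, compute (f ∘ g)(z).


Substitute g(z) into f:
f(g(z)) = -1*(-4z)^2 + (-4)*(-4z)
(-4z)^2 = 16z^2
Expand and combine: -16z^2 + 16z


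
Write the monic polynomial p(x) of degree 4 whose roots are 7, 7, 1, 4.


p(x) = (x - 7)(x - 7)(x - 1)(x - 4)
Expand: x^4 - 19x^3 + 123x^2 - 301x + 196


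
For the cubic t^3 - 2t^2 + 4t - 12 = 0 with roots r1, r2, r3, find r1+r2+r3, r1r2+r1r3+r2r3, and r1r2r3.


Monic cubic t^3+bt^2+ct+d=0: sum=-b, pairwise sum=c, product=-d.
b=-2, c=4, d=-12
r1+r2+r3 = 2
r1r2+r1r3+r2r3 = 4
r1r2r3 = 12


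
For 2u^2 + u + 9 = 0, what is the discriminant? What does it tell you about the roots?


D = b^2 - 4ac = (1)^2 - 4(2)(9) = 1 - 72 = -71
Since D < 0: two complex conjugate roots (no real roots)


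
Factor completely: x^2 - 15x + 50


Roots satisfy r1 + r2 = -b/a = 15 and r1*r2 = c/a = 50.
So r1 = 10, r2 = 5.
x^2 - 15x + 50 = (x - r1)(x - r2) = (x - 10)(x - 5)


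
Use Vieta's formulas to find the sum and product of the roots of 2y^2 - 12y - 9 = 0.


For ay^2+by+c=0: sum = -b/a, product = c/a.
a=2, b=-12, c=-9
Sum = -(-12)/2 = 6
Product = (-9)/2 = -9/2


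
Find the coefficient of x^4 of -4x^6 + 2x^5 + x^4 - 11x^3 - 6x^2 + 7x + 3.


Read off the coefficient of x^4: 1


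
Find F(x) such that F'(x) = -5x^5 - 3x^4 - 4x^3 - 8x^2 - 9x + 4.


Reverse power rule on each term:
  ∫ -5x^5 dx = -(5/6)x^6
  ∫ -3x^4 dx = -(3/5)x^5
  ∫ -4x^3 dx = -x^4
  ∫ -8x^2 dx = -(8/3)x^3
  ∫ -9x dx = -(9/2)x^2
  ∫ 4 dx = 4x
F(x) = -(5/6)x^6 - (3/5)x^5 - x^4 - (8/3)x^3 - (9/2)x^2 + 4x + C


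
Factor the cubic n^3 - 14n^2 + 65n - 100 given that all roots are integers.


Try integer roots (divisors of -100). n=5: p(5)=0.
Divide out (n - 5): quotient is n^2 - 9n + 20.
Factor the quadratic: (n - 5)(n - 4)
Result: (n - 5)(n - 5)(n - 4)


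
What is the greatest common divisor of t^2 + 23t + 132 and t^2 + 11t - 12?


Factor each:
  t^2 + 23t + 132 = (t + 12)(t + 11)
  t^2 + 11t - 12 = (t + 12)(t - 1)
Common monic factor: t + 12


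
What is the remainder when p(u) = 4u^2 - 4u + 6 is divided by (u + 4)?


By the Remainder Theorem, the remainder equals p(-4):
  4*(-4)^2 = 64
  -4*(-4)^1 = 16
  constant: 6
Sum: 64 + 16 + 6 = 86


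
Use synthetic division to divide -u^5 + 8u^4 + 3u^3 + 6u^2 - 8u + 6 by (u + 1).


Synthetic division with c = -1. Coefficients: -1, 8, 3, 6, -8, 6
Bring down -1.
  -1 * -1 = 1; 1 + 8 = 9
  9 * -1 = -9; -9 + 3 = -6
  -6 * -1 = 6; 6 + 6 = 12
  12 * -1 = -12; -12 - 8 = -20
  -20 * -1 = 20; 20 + 6 = 26
Quotient: -u^4 + 9u^3 - 6u^2 + 12u - 20, Remainder: 26


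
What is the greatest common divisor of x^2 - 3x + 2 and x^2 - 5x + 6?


Factor each:
  x^2 - 3x + 2 = (x - 2)(x - 1)
  x^2 - 5x + 6 = (x - 2)(x - 3)
Common monic factor: x - 2


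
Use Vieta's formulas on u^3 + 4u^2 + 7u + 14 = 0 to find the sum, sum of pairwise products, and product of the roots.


Monic cubic u^3+bu^2+cu+d=0: sum=-b, pairwise sum=c, product=-d.
b=4, c=7, d=14
r1+r2+r3 = -4
r1r2+r1r3+r2r3 = 7
r1r2r3 = -14


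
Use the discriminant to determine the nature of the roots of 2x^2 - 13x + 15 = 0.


D = b^2 - 4ac = (-13)^2 - 4(2)(15) = 169 - 120 = 49
Since D > 0: two distinct rational roots


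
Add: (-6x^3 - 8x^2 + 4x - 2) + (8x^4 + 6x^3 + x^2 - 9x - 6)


Align terms by degree and add:
  -6x^3 - 8x^2 + 4x - 2
+ 8x^4 + 6x^3 + x^2 - 9x - 6
= 8x^4 - 7x^2 - 5x - 8


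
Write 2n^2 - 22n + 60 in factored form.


Roots satisfy r1 + r2 = -b/a = 11 and r1*r2 = c/a = 30.
So r1 = 5, r2 = 6.
2n^2 - 22n + 60 = 2(n - r1)(n - r2) = 2(n - 5)(n - 6)


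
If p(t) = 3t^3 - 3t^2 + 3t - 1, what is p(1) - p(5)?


p(1) = 2
p(5) = 314
p(1) - p(5) = 2 - 314 = -312


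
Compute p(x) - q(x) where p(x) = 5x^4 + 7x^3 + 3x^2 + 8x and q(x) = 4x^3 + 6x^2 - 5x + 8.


Distribute the minus sign:
  (5x^4 + 7x^3 + 3x^2 + 8x)
- (4x^3 + 6x^2 - 5x + 8)
Negate second polynomial: -4x^3 - 6x^2 + 5x - 8
Add: 5x^4 + 3x^3 - 3x^2 + 13x - 8


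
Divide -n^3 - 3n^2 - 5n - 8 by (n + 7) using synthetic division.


Synthetic division with c = -7. Coefficients: -1, -3, -5, -8
Bring down -1.
  -1 * -7 = 7; 7 - 3 = 4
  4 * -7 = -28; -28 - 5 = -33
  -33 * -7 = 231; 231 - 8 = 223
Quotient: -n^2 + 4n - 33, Remainder: 223


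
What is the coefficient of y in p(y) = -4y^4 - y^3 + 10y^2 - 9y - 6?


Read off the coefficient of y: -9


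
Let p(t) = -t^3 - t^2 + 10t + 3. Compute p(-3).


Using direct substitution:
  -1 * (-3)^3 = 27
  -1 * (-3)^2 = -9
  10 * (-3)^1 = -30
  constant: 3
Sum = 27 - 9 - 30 + 3 = -9


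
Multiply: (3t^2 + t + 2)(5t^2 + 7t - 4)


Distribute each term of the first polynomial:
  (3t^2)(5t^2 + 7t - 4) = 15t^4 + 21t^3 - 12t^2
  (t)(5t^2 + 7t - 4) = 5t^3 + 7t^2 - 4t
  (2)(5t^2 + 7t - 4) = 10t^2 + 14t - 8
Sum: 15t^4 + 26t^3 + 5t^2 + 10t - 8


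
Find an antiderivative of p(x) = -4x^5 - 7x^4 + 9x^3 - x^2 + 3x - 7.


Reverse power rule on each term:
  ∫ -4x^5 dx = -(2/3)x^6
  ∫ -7x^4 dx = -(7/5)x^5
  ∫ 9x^3 dx = (9/4)x^4
  ∫ -x^2 dx = -(1/3)x^3
  ∫ 3x dx = (3/2)x^2
  ∫ -7 dx = -7x
F(x) = -(2/3)x^6 - (7/5)x^5 + (9/4)x^4 - (1/3)x^3 + (3/2)x^2 - 7x + C


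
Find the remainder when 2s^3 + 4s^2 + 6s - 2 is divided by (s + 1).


By the Remainder Theorem, the remainder equals p(-1):
  2*(-1)^3 = -2
  4*(-1)^2 = 4
  6*(-1)^1 = -6
  constant: -2
Sum: -2 + 4 - 6 - 2 = -6


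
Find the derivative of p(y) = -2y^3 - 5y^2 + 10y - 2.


Apply the power rule term by term:
  d/dy(-2y^3) = -6y^2
  d/dy(-5y^2) = -10y
  d/dy(10y) = 10
  d/dy(-2) = 0
p'(y) = -6y^2 - 10y + 10


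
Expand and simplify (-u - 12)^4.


Expand (-u - 12)^4 by repeated multiplication:
  (-u - 12)^2 = u^2 + 24u + 144
  (-u - 12)^3 = -u^3 - 36u^2 - 432u - 1728
= u^4 + 48u^3 + 864u^2 + 6912u + 20736


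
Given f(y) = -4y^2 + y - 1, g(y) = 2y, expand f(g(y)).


Substitute g(y) into f:
f(g(y)) = -4*(2y)^2 + 1*(2y) + (-1)
(2y)^2 = 4y^2
Expand and combine: -16y^2 + 2y - 1


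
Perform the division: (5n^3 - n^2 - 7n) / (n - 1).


(5n^3 - n^2 - 7n) / (n - 1)
Step 1: 5n^2 * (n - 1) = 5n^3 - 5n^2; subtract.
Step 2: 4n * (n - 1) = 4n^2 - 4n; subtract.
Step 3: -3 * (n - 1) = -3n + 3; subtract.
Quotient: 5n^2 + 4n - 3, Remainder: -3


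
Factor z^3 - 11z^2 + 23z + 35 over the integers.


Try integer roots (divisors of 35). z=-1: p(-1)=0.
Divide out (z + 1): quotient is z^2 - 12z + 35.
Factor the quadratic: (z - 7)(z - 5)
Result: (z + 1)(z - 7)(z - 5)


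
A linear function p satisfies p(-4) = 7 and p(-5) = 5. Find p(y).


p(y) = my + b. Using p(-4)=7, p(-5)=5:
m = (7 - 5)/(-4 + 5) = 2/1 = 2
b = 7 - m*(-4) = 7 + 8 = 15
p(y) = 2y + 15


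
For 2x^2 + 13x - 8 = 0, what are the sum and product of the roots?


For ax^2+bx+c=0: sum = -b/a, product = c/a.
a=2, b=13, c=-8
Sum = -(13)/2 = -13/2
Product = (-8)/2 = -4


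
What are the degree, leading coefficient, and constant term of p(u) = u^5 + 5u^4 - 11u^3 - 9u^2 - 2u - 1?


Highest power of u is 5, with coefficient 1. Constant term is -1.
Degree = 5, leading coefficient = 1, constant term = -1


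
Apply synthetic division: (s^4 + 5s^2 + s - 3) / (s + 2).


Synthetic division with c = -2. Coefficients: 1, 0, 5, 1, -3
Bring down 1.
  1 * -2 = -2; -2 + 0 = -2
  -2 * -2 = 4; 4 + 5 = 9
  9 * -2 = -18; -18 + 1 = -17
  -17 * -2 = 34; 34 - 3 = 31
Quotient: s^3 - 2s^2 + 9s - 17, Remainder: 31


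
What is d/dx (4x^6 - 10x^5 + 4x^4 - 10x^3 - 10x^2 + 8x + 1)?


Apply the power rule term by term:
  d/dx(4x^6) = 24x^5
  d/dx(-10x^5) = -50x^4
  d/dx(4x^4) = 16x^3
  d/dx(-10x^3) = -30x^2
  d/dx(-10x^2) = -20x
  d/dx(8x) = 8
  d/dx(1) = 0
p'(x) = 24x^5 - 50x^4 + 16x^3 - 30x^2 - 20x + 8


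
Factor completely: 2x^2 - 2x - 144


Roots satisfy r1 + r2 = -b/a = 1 and r1*r2 = c/a = -72.
So r1 = -8, r2 = 9.
2x^2 - 2x - 144 = 2(x - r1)(x - r2) = 2(x + 8)(x - 9)


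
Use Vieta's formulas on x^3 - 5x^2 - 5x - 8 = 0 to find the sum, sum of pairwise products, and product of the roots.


Monic cubic x^3+bx^2+cx+d=0: sum=-b, pairwise sum=c, product=-d.
b=-5, c=-5, d=-8
r1+r2+r3 = 5
r1r2+r1r3+r2r3 = -5
r1r2r3 = 8


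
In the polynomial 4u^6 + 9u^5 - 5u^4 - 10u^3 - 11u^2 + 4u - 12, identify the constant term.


Read off the constant term: -12


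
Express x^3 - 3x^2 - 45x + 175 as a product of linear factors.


Try integer roots (divisors of 175). x=-7: p(-7)=0.
Divide out (x + 7): quotient is x^2 - 10x + 25.
Factor the quadratic: (x - 5)(x - 5)
Result: (x + 7)(x - 5)(x - 5)


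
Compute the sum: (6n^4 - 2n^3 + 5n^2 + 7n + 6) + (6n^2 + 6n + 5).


Align terms by degree and add:
  6n^4 - 2n^3 + 5n^2 + 7n + 6
+ 6n^2 + 6n + 5
= 6n^4 - 2n^3 + 11n^2 + 13n + 11


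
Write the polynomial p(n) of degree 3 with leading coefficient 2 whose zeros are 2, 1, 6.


p(n) = 2(n - 2)(n - 1)(n - 6)
Expand: 2n^3 - 18n^2 + 40n - 24


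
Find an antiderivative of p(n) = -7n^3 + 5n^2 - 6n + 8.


Reverse power rule on each term:
  ∫ -7n^3 dn = -(7/4)n^4
  ∫ 5n^2 dn = (5/3)n^3
  ∫ -6n dn = -3n^2
  ∫ 8 dn = 8n
F(n) = -(7/4)n^4 + (5/3)n^3 - 3n^2 + 8n + C


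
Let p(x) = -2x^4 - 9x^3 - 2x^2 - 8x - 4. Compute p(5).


Using direct substitution:
  -2 * (5)^4 = -1250
  -9 * (5)^3 = -1125
  -2 * (5)^2 = -50
  -8 * (5)^1 = -40
  constant: -4
Sum = -1250 - 1125 - 50 - 40 - 4 = -2469


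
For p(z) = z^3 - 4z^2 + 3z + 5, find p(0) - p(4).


p(0) = 5
p(4) = 17
p(0) - p(4) = 5 - 17 = -12


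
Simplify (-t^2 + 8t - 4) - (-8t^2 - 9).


Distribute the minus sign:
  (-t^2 + 8t - 4)
- (-8t^2 - 9)
Negate second polynomial: 8t^2 + 9
Add: 7t^2 + 8t + 5


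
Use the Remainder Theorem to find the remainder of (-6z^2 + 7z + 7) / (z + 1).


By the Remainder Theorem, the remainder equals p(-1):
  -6*(-1)^2 = -6
  7*(-1)^1 = -7
  constant: 7
Sum: -6 - 7 + 7 = -6


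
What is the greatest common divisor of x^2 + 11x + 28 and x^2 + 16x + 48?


Factor each:
  x^2 + 11x + 28 = (x + 4)(x + 7)
  x^2 + 16x + 48 = (x + 4)(x + 12)
Common monic factor: x + 4


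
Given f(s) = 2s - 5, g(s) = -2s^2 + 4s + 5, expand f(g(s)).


Substitute g(s) into f:
f(g(s)) = 2*(-2s^2 + 4s + 5) + (-5)
Expand and combine: -4s^2 + 8s + 5


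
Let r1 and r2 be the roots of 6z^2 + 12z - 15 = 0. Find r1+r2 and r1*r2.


For az^2+bz+c=0: sum = -b/a, product = c/a.
a=6, b=12, c=-15
Sum = -(12)/6 = -2
Product = (-15)/6 = -5/2


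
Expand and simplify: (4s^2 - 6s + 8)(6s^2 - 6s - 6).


Distribute each term of the first polynomial:
  (4s^2)(6s^2 - 6s - 6) = 24s^4 - 24s^3 - 24s^2
  (-6s)(6s^2 - 6s - 6) = -36s^3 + 36s^2 + 36s
  (8)(6s^2 - 6s - 6) = 48s^2 - 48s - 48
Sum: 24s^4 - 60s^3 + 60s^2 - 12s - 48


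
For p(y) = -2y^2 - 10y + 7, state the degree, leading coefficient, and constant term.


Highest power of y is 2, with coefficient -2. Constant term is 7.
Degree = 2, leading coefficient = -2, constant term = 7


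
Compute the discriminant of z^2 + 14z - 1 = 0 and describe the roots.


D = b^2 - 4ac = (14)^2 - 4(1)(-1) = 196 + 4 = 200
Since D > 0: two distinct irrational roots


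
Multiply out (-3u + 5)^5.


Expand (-3u + 5)^5 by repeated multiplication:
  (-3u + 5)^2 = 9u^2 - 30u + 25
  (-3u + 5)^3 = -27u^3 + 135u^2 - 225u + 125
  (-3u + 5)^4 = 81u^4 - 540u^3 + 1350u^2 - 1500u + 625
= -243u^5 + 2025u^4 - 6750u^3 + 11250u^2 - 9375u + 3125


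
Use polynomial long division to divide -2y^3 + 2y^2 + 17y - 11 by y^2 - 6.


(-2y^3 + 2y^2 + 17y - 11) / (y^2 - 6)
Step 1: -2y * (y^2 - 6) = -2y^3 + 12y; subtract.
Step 2: 2 * (y^2 - 6) = 2y^2 - 12; subtract.
Quotient: -2y + 2, Remainder: 5y + 1


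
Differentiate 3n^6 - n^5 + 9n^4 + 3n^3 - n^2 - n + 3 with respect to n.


Apply the power rule term by term:
  d/dn(3n^6) = 18n^5
  d/dn(-n^5) = -5n^4
  d/dn(9n^4) = 36n^3
  d/dn(3n^3) = 9n^2
  d/dn(-n^2) = -2n
  d/dn(-n) = -1
  d/dn(3) = 0
p'(n) = 18n^5 - 5n^4 + 36n^3 + 9n^2 - 2n - 1


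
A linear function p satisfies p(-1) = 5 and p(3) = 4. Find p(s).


p(s) = ms + b. Using p(-1)=5, p(3)=4:
m = (5 - 4)/(-1 - 3) = 1/-4 = -1/4
b = 5 - m*(-1) = 5 - 1/4 = 19/4
p(s) = -(1/4)s + (19/4)


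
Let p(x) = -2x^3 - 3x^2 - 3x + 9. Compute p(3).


Using direct substitution:
  -2 * (3)^3 = -54
  -3 * (3)^2 = -27
  -3 * (3)^1 = -9
  constant: 9
Sum = -54 - 27 - 9 + 9 = -81


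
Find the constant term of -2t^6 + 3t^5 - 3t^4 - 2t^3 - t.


Read off the constant term: 0


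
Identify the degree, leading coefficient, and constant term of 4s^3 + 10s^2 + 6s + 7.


Highest power of s is 3, with coefficient 4. Constant term is 7.
Degree = 3, leading coefficient = 4, constant term = 7


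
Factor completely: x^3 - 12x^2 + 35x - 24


Try integer roots (divisors of -24). x=3: p(3)=0.
Divide out (x - 3): quotient is x^2 - 9x + 8.
Factor the quadratic: (x - 1)(x - 8)
Result: (x - 3)(x - 1)(x - 8)


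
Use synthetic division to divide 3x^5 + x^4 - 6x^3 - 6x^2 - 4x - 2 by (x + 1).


Synthetic division with c = -1. Coefficients: 3, 1, -6, -6, -4, -2
Bring down 3.
  3 * -1 = -3; -3 + 1 = -2
  -2 * -1 = 2; 2 - 6 = -4
  -4 * -1 = 4; 4 - 6 = -2
  -2 * -1 = 2; 2 - 4 = -2
  -2 * -1 = 2; 2 - 2 = 0
Quotient: 3x^4 - 2x^3 - 4x^2 - 2x - 2, Remainder: 0


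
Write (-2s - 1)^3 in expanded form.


Expand (-2s - 1)^3 by repeated multiplication:
  (-2s - 1)^2 = 4s^2 + 4s + 1
= -8s^3 - 12s^2 - 6s - 1


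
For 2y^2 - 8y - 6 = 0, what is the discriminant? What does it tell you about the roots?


D = b^2 - 4ac = (-8)^2 - 4(2)(-6) = 64 + 48 = 112
Since D > 0: two distinct irrational roots


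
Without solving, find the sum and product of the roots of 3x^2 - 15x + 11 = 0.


For ax^2+bx+c=0: sum = -b/a, product = c/a.
a=3, b=-15, c=11
Sum = -(-15)/3 = 5
Product = (11)/3 = 11/3


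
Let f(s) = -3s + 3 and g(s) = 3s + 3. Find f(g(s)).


Substitute g(s) into f:
f(g(s)) = -3*(3s + 3) + 3
Expand and combine: -9s - 6


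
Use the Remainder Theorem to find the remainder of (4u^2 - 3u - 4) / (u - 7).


By the Remainder Theorem, the remainder equals p(7):
  4*(7)^2 = 196
  -3*(7)^1 = -21
  constant: -4
Sum: 196 - 21 - 4 = 171


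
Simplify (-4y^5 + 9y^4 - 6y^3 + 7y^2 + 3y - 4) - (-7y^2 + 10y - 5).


Distribute the minus sign:
  (-4y^5 + 9y^4 - 6y^3 + 7y^2 + 3y - 4)
- (-7y^2 + 10y - 5)
Negate second polynomial: 7y^2 - 10y + 5
Add: -4y^5 + 9y^4 - 6y^3 + 14y^2 - 7y + 1


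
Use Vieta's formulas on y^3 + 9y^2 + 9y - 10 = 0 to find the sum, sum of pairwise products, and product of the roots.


Monic cubic y^3+by^2+cy+d=0: sum=-b, pairwise sum=c, product=-d.
b=9, c=9, d=-10
r1+r2+r3 = -9
r1r2+r1r3+r2r3 = 9
r1r2r3 = 10


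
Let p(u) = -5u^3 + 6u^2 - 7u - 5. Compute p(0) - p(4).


p(0) = -5
p(4) = -257
p(0) - p(4) = -5 + 257 = 252


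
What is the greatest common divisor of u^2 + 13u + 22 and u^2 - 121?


Factor each:
  u^2 + 13u + 22 = (u + 11)(u + 2)
  u^2 - 121 = (u + 11)(u - 11)
Common monic factor: u + 11


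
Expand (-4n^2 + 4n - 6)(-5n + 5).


Distribute each term of the first polynomial:
  (-4n^2)(-5n + 5) = 20n^3 - 20n^2
  (4n)(-5n + 5) = -20n^2 + 20n
  (-6)(-5n + 5) = 30n - 30
Sum: 20n^3 - 40n^2 + 50n - 30


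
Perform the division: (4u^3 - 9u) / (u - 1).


(4u^3 - 9u) / (u - 1)
Step 1: 4u^2 * (u - 1) = 4u^3 - 4u^2; subtract.
Step 2: 4u * (u - 1) = 4u^2 - 4u; subtract.
Step 3: -5 * (u - 1) = -5u + 5; subtract.
Quotient: 4u^2 + 4u - 5, Remainder: -5


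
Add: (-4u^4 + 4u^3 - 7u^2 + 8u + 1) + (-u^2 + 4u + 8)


Align terms by degree and add:
  -4u^4 + 4u^3 - 7u^2 + 8u + 1
  -u^2 + 4u + 8
= -4u^4 + 4u^3 - 8u^2 + 12u + 9


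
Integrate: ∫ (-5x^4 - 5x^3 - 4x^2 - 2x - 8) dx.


Reverse power rule on each term:
  ∫ -5x^4 dx = -x^5
  ∫ -5x^3 dx = -(5/4)x^4
  ∫ -4x^2 dx = -(4/3)x^3
  ∫ -2x dx = -x^2
  ∫ -8 dx = -8x
F(x) = -x^5 - (5/4)x^4 - (4/3)x^3 - x^2 - 8x + C


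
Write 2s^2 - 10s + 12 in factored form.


Roots satisfy r1 + r2 = -b/a = 5 and r1*r2 = c/a = 6.
So r1 = 2, r2 = 3.
2s^2 - 10s + 12 = 2(s - r1)(s - r2) = 2(s - 2)(s - 3)


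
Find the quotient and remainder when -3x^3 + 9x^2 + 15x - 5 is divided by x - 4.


(-3x^3 + 9x^2 + 15x - 5) / (x - 4)
Step 1: -3x^2 * (x - 4) = -3x^3 + 12x^2; subtract.
Step 2: -3x * (x - 4) = -3x^2 + 12x; subtract.
Step 3: 3 * (x - 4) = 3x - 12; subtract.
Quotient: -3x^2 - 3x + 3, Remainder: 7


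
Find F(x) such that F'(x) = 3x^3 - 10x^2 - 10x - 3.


Reverse power rule on each term:
  ∫ 3x^3 dx = (3/4)x^4
  ∫ -10x^2 dx = -(10/3)x^3
  ∫ -10x dx = -5x^2
  ∫ -3 dx = -3x
F(x) = (3/4)x^4 - (10/3)x^3 - 5x^2 - 3x + C


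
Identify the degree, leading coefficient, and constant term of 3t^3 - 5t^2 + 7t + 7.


Highest power of t is 3, with coefficient 3. Constant term is 7.
Degree = 3, leading coefficient = 3, constant term = 7


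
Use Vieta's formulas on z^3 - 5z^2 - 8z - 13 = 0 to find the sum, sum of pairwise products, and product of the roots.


Monic cubic z^3+bz^2+cz+d=0: sum=-b, pairwise sum=c, product=-d.
b=-5, c=-8, d=-13
r1+r2+r3 = 5
r1r2+r1r3+r2r3 = -8
r1r2r3 = 13


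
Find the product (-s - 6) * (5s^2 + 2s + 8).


Distribute each term of the first polynomial:
  (-s)(5s^2 + 2s + 8) = -5s^3 - 2s^2 - 8s
  (-6)(5s^2 + 2s + 8) = -30s^2 - 12s - 48
Sum: -5s^3 - 32s^2 - 20s - 48


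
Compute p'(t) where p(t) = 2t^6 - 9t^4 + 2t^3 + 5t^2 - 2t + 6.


Apply the power rule term by term:
  d/dt(2t^6) = 12t^5
  d/dt(-9t^4) = -36t^3
  d/dt(2t^3) = 6t^2
  d/dt(5t^2) = 10t
  d/dt(-2t) = -2
  d/dt(6) = 0
p'(t) = 12t^5 - 36t^3 + 6t^2 + 10t - 2


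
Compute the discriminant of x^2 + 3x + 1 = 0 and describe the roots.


D = b^2 - 4ac = (3)^2 - 4(1)(1) = 9 - 4 = 5
Since D > 0: two distinct irrational roots


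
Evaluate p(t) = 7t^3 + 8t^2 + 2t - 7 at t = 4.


Using direct substitution:
  7 * (4)^3 = 448
  8 * (4)^2 = 128
  2 * (4)^1 = 8
  constant: -7
Sum = 448 + 128 + 8 - 7 = 577


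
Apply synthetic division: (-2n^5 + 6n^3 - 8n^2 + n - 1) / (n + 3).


Synthetic division with c = -3. Coefficients: -2, 0, 6, -8, 1, -1
Bring down -2.
  -2 * -3 = 6; 6 + 0 = 6
  6 * -3 = -18; -18 + 6 = -12
  -12 * -3 = 36; 36 - 8 = 28
  28 * -3 = -84; -84 + 1 = -83
  -83 * -3 = 249; 249 - 1 = 248
Quotient: -2n^4 + 6n^3 - 12n^2 + 28n - 83, Remainder: 248


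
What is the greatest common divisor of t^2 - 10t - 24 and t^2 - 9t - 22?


Factor each:
  t^2 - 10t - 24 = (t + 2)(t - 12)
  t^2 - 9t - 22 = (t + 2)(t - 11)
Common monic factor: t + 2


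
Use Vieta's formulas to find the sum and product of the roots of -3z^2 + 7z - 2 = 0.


For az^2+bz+c=0: sum = -b/a, product = c/a.
a=-3, b=7, c=-2
Sum = -(7)/-3 = 7/3
Product = (-2)/-3 = 2/3


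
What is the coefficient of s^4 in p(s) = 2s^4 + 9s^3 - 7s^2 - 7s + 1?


Read off the coefficient of s^4: 2


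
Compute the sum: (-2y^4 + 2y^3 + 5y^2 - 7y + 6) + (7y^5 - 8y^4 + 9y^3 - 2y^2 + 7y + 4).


Align terms by degree and add:
  -2y^4 + 2y^3 + 5y^2 - 7y + 6
+ 7y^5 - 8y^4 + 9y^3 - 2y^2 + 7y + 4
= 7y^5 - 10y^4 + 11y^3 + 3y^2 + 10


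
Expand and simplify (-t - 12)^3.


Expand (-t - 12)^3 by repeated multiplication:
  (-t - 12)^2 = t^2 + 24t + 144
= -t^3 - 36t^2 - 432t - 1728


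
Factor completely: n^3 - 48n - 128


Try integer roots (divisors of -128). n=8: p(8)=0.
Divide out (n - 8): quotient is n^2 + 8n + 16.
Factor the quadratic: (n + 4)(n + 4)
Result: (n - 8)(n + 4)(n + 4)


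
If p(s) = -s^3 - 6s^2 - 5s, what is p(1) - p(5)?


p(1) = -12
p(5) = -300
p(1) - p(5) = -12 + 300 = 288


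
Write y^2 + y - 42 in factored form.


Roots satisfy r1 + r2 = -b/a = -1 and r1*r2 = c/a = -42.
So r1 = -7, r2 = 6.
y^2 + y - 42 = (y - r1)(y - r2) = (y + 7)(y - 6)


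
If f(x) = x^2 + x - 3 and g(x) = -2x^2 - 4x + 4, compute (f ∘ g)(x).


Substitute g(x) into f:
f(g(x)) = 1*(-2x^2 - 4x + 4)^2 + 1*(-2x^2 - 4x + 4) + (-3)
(-2x^2 - 4x + 4)^2 = 4x^4 + 16x^3 - 32x + 16
Expand and combine: 4x^4 + 16x^3 - 2x^2 - 36x + 17


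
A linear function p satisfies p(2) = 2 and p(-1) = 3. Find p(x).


p(x) = mx + b. Using p(2)=2, p(-1)=3:
m = (2 - 3)/(2 + 1) = -1/3 = -1/3
b = 2 - m*(2) = 2 + 2/3 = 8/3
p(x) = -(1/3)x + (8/3)


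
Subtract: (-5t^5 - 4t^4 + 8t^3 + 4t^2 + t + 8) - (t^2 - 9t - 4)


Distribute the minus sign:
  (-5t^5 - 4t^4 + 8t^3 + 4t^2 + t + 8)
- (t^2 - 9t - 4)
Negate second polynomial: -t^2 + 9t + 4
Add: -5t^5 - 4t^4 + 8t^3 + 3t^2 + 10t + 12


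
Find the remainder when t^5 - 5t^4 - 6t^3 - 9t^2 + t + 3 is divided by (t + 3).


By the Remainder Theorem, the remainder equals p(-3):
  1*(-3)^5 = -243
  -5*(-3)^4 = -405
  -6*(-3)^3 = 162
  -9*(-3)^2 = -81
  1*(-3)^1 = -3
  constant: 3
Sum: -243 - 405 + 162 - 81 - 3 + 3 = -567


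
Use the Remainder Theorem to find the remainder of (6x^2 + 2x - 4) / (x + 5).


By the Remainder Theorem, the remainder equals p(-5):
  6*(-5)^2 = 150
  2*(-5)^1 = -10
  constant: -4
Sum: 150 - 10 - 4 = 136


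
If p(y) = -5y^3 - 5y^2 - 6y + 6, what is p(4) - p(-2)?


p(4) = -418
p(-2) = 38
p(4) - p(-2) = -418 - 38 = -456


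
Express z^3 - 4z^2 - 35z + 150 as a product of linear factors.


Try integer roots (divisors of 150). z=5: p(5)=0.
Divide out (z - 5): quotient is z^2 + z - 30.
Factor the quadratic: (z + 6)(z - 5)
Result: (z - 5)(z + 6)(z - 5)


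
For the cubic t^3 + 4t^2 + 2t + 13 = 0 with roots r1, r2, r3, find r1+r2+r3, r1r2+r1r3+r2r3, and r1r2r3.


Monic cubic t^3+bt^2+ct+d=0: sum=-b, pairwise sum=c, product=-d.
b=4, c=2, d=13
r1+r2+r3 = -4
r1r2+r1r3+r2r3 = 2
r1r2r3 = -13


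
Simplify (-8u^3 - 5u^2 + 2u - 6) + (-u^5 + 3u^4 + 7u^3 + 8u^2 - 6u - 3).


Align terms by degree and add:
  -8u^3 - 5u^2 + 2u - 6
  -u^5 + 3u^4 + 7u^3 + 8u^2 - 6u - 3
= -u^5 + 3u^4 - u^3 + 3u^2 - 4u - 9


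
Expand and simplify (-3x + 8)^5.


Expand (-3x + 8)^5 by repeated multiplication:
  (-3x + 8)^2 = 9x^2 - 48x + 64
  (-3x + 8)^3 = -27x^3 + 216x^2 - 576x + 512
  (-3x + 8)^4 = 81x^4 - 864x^3 + 3456x^2 - 6144x + 4096
= -243x^5 + 3240x^4 - 17280x^3 + 46080x^2 - 61440x + 32768


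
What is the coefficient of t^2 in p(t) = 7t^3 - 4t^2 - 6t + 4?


Read off the coefficient of t^2: -4


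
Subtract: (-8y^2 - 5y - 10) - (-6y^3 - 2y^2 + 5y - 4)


Distribute the minus sign:
  (-8y^2 - 5y - 10)
- (-6y^3 - 2y^2 + 5y - 4)
Negate second polynomial: 6y^3 + 2y^2 - 5y + 4
Add: 6y^3 - 6y^2 - 10y - 6


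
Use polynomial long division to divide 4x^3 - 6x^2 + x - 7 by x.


(4x^3 - 6x^2 + x - 7) / (x)
Step 1: 4x^2 * (x) = 4x^3; subtract.
Step 2: -6x * (x) = -6x^2; subtract.
Step 3: 1 * (x) = x; subtract.
Quotient: 4x^2 - 6x + 1, Remainder: -7


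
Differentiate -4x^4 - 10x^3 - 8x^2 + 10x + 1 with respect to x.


Apply the power rule term by term:
  d/dx(-4x^4) = -16x^3
  d/dx(-10x^3) = -30x^2
  d/dx(-8x^2) = -16x
  d/dx(10x) = 10
  d/dx(1) = 0
p'(x) = -16x^3 - 30x^2 - 16x + 10


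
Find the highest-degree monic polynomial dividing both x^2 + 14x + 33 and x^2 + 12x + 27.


Factor each:
  x^2 + 14x + 33 = (x + 3)(x + 11)
  x^2 + 12x + 27 = (x + 3)(x + 9)
Common monic factor: x + 3


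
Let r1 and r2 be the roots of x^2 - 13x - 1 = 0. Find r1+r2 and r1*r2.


For ax^2+bx+c=0: sum = -b/a, product = c/a.
a=1, b=-13, c=-1
Sum = -(-13)/1 = 13
Product = (-1)/1 = -1


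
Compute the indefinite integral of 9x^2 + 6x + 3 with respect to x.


Reverse power rule on each term:
  ∫ 9x^2 dx = 3x^3
  ∫ 6x dx = 3x^2
  ∫ 3 dx = 3x
F(x) = 3x^3 + 3x^2 + 3x + C


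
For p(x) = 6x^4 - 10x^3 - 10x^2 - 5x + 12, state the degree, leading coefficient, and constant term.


Highest power of x is 4, with coefficient 6. Constant term is 12.
Degree = 4, leading coefficient = 6, constant term = 12


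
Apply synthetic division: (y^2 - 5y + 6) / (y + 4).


Synthetic division with c = -4. Coefficients: 1, -5, 6
Bring down 1.
  1 * -4 = -4; -4 - 5 = -9
  -9 * -4 = 36; 36 + 6 = 42
Quotient: y - 9, Remainder: 42


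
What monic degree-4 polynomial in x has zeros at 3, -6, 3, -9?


p(x) = (x - 3)(x + 6)(x - 3)(x + 9)
Expand: x^4 + 9x^3 - 27x^2 - 189x + 486


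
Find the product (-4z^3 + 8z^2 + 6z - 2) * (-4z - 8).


Distribute each term of the first polynomial:
  (-4z^3)(-4z - 8) = 16z^4 + 32z^3
  (8z^2)(-4z - 8) = -32z^3 - 64z^2
  (6z)(-4z - 8) = -24z^2 - 48z
  (-2)(-4z - 8) = 8z + 16
Sum: 16z^4 - 88z^2 - 40z + 16


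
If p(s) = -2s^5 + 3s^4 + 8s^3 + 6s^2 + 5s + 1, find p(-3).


Using direct substitution:
  -2 * (-3)^5 = 486
  3 * (-3)^4 = 243
  8 * (-3)^3 = -216
  6 * (-3)^2 = 54
  5 * (-3)^1 = -15
  constant: 1
Sum = 486 + 243 - 216 + 54 - 15 + 1 = 553


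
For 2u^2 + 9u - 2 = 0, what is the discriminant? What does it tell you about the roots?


D = b^2 - 4ac = (9)^2 - 4(2)(-2) = 81 + 16 = 97
Since D > 0: two distinct irrational roots


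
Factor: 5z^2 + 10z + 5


Roots satisfy r1 + r2 = -b/a = -2 and r1*r2 = c/a = 1.
So r1 = -1, r2 = -1.
5z^2 + 10z + 5 = 5(z - r1)(z - r2) = 5(z + 1)(z + 1)


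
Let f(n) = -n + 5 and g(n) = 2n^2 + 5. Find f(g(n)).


Substitute g(n) into f:
f(g(n)) = -1*(2n^2 + 5) + 5
Expand and combine: -2n^2


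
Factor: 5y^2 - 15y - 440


Roots satisfy r1 + r2 = -b/a = 3 and r1*r2 = c/a = -88.
So r1 = 11, r2 = -8.
5y^2 - 15y - 440 = 5(y - r1)(y - r2) = 5(y - 11)(y + 8)


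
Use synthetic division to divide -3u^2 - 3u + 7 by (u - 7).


Synthetic division with c = 7. Coefficients: -3, -3, 7
Bring down -3.
  -3 * 7 = -21; -21 - 3 = -24
  -24 * 7 = -168; -168 + 7 = -161
Quotient: -3u - 24, Remainder: -161


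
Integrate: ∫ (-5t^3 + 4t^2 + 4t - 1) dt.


Reverse power rule on each term:
  ∫ -5t^3 dt = -(5/4)t^4
  ∫ 4t^2 dt = (4/3)t^3
  ∫ 4t dt = 2t^2
  ∫ -1 dt = -t
F(t) = -(5/4)t^4 + (4/3)t^3 + 2t^2 - t + C


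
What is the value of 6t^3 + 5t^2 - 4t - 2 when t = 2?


Using direct substitution:
  6 * (2)^3 = 48
  5 * (2)^2 = 20
  -4 * (2)^1 = -8
  constant: -2
Sum = 48 + 20 - 8 - 2 = 58


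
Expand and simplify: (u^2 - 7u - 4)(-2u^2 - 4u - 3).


Distribute each term of the first polynomial:
  (u^2)(-2u^2 - 4u - 3) = -2u^4 - 4u^3 - 3u^2
  (-7u)(-2u^2 - 4u - 3) = 14u^3 + 28u^2 + 21u
  (-4)(-2u^2 - 4u - 3) = 8u^2 + 16u + 12
Sum: -2u^4 + 10u^3 + 33u^2 + 37u + 12


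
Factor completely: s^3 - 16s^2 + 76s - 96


Try integer roots (divisors of -96). s=8: p(8)=0.
Divide out (s - 8): quotient is s^2 - 8s + 12.
Factor the quadratic: (s - 6)(s - 2)
Result: (s - 8)(s - 6)(s - 2)


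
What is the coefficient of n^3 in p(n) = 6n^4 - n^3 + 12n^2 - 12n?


Read off the coefficient of n^3: -1


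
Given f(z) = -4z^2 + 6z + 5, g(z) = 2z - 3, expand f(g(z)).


Substitute g(z) into f:
f(g(z)) = -4*(2z - 3)^2 + 6*(2z - 3) + 5
(2z - 3)^2 = 4z^2 - 12z + 9
Expand and combine: -16z^2 + 60z - 49


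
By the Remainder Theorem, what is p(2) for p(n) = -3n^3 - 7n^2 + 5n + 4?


By the Remainder Theorem, the remainder equals p(2):
  -3*(2)^3 = -24
  -7*(2)^2 = -28
  5*(2)^1 = 10
  constant: 4
Sum: -24 - 28 + 10 + 4 = -38


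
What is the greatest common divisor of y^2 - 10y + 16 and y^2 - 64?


Factor each:
  y^2 - 10y + 16 = (y - 8)(y - 2)
  y^2 - 64 = (y - 8)(y + 8)
Common monic factor: y - 8


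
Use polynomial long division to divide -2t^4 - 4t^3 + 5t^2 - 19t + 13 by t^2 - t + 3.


(-2t^4 - 4t^3 + 5t^2 - 19t + 13) / (t^2 - t + 3)
Step 1: -2t^2 * (t^2 - t + 3) = -2t^4 + 2t^3 - 6t^2; subtract.
Step 2: -6t * (t^2 - t + 3) = -6t^3 + 6t^2 - 18t; subtract.
Step 3: 5 * (t^2 - t + 3) = 5t^2 - 5t + 15; subtract.
Quotient: -2t^2 - 6t + 5, Remainder: 4t - 2


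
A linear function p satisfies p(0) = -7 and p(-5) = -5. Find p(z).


p(z) = mz + b. Using p(0)=-7, p(-5)=-5:
m = (-7 + 5)/(0 + 5) = -2/5 = -2/5
b = -7 - m*(0) = -7 = -7
p(z) = -(2/5)z - 7


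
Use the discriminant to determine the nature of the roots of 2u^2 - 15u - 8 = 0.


D = b^2 - 4ac = (-15)^2 - 4(2)(-8) = 225 + 64 = 289
Since D > 0: two distinct rational roots


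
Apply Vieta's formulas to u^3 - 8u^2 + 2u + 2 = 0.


Monic cubic u^3+bu^2+cu+d=0: sum=-b, pairwise sum=c, product=-d.
b=-8, c=2, d=2
r1+r2+r3 = 8
r1r2+r1r3+r2r3 = 2
r1r2r3 = -2


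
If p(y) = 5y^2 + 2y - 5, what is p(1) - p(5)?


p(1) = 2
p(5) = 130
p(1) - p(5) = 2 - 130 = -128


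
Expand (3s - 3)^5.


Expand (3s - 3)^5 by repeated multiplication:
  (3s - 3)^2 = 9s^2 - 18s + 9
  (3s - 3)^3 = 27s^3 - 81s^2 + 81s - 27
  (3s - 3)^4 = 81s^4 - 324s^3 + 486s^2 - 324s + 81
= 243s^5 - 1215s^4 + 2430s^3 - 2430s^2 + 1215s - 243


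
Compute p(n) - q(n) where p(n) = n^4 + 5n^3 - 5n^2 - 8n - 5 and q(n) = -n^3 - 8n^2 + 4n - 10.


Distribute the minus sign:
  (n^4 + 5n^3 - 5n^2 - 8n - 5)
- (-n^3 - 8n^2 + 4n - 10)
Negate second polynomial: n^3 + 8n^2 - 4n + 10
Add: n^4 + 6n^3 + 3n^2 - 12n + 5


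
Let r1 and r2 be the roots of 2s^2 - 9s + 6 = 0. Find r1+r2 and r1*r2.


For as^2+bs+c=0: sum = -b/a, product = c/a.
a=2, b=-9, c=6
Sum = -(-9)/2 = 9/2
Product = (6)/2 = 3


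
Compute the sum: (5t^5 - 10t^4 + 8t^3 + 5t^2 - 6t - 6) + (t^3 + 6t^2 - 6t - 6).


Align terms by degree and add:
  5t^5 - 10t^4 + 8t^3 + 5t^2 - 6t - 6
+ t^3 + 6t^2 - 6t - 6
= 5t^5 - 10t^4 + 9t^3 + 11t^2 - 12t - 12


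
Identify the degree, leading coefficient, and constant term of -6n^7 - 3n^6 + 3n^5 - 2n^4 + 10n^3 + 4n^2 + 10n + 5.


Highest power of n is 7, with coefficient -6. Constant term is 5.
Degree = 7, leading coefficient = -6, constant term = 5


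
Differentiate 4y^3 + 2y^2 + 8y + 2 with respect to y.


Apply the power rule term by term:
  d/dy(4y^3) = 12y^2
  d/dy(2y^2) = 4y
  d/dy(8y) = 8
  d/dy(2) = 0
p'(y) = 12y^2 + 4y + 8


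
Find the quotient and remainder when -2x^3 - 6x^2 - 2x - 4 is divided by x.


(-2x^3 - 6x^2 - 2x - 4) / (x)
Step 1: -2x^2 * (x) = -2x^3; subtract.
Step 2: -6x * (x) = -6x^2; subtract.
Step 3: -2 * (x) = -2x; subtract.
Quotient: -2x^2 - 6x - 2, Remainder: -4


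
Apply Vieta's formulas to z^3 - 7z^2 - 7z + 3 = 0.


Monic cubic z^3+bz^2+cz+d=0: sum=-b, pairwise sum=c, product=-d.
b=-7, c=-7, d=3
r1+r2+r3 = 7
r1r2+r1r3+r2r3 = -7
r1r2r3 = -3


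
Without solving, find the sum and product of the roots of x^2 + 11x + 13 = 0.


For ax^2+bx+c=0: sum = -b/a, product = c/a.
a=1, b=11, c=13
Sum = -(11)/1 = -11
Product = (13)/1 = 13


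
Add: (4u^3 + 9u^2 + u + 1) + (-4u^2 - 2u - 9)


Align terms by degree and add:
  4u^3 + 9u^2 + u + 1
  -4u^2 - 2u - 9
= 4u^3 + 5u^2 - u - 8


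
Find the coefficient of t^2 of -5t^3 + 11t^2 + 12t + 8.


Read off the coefficient of t^2: 11


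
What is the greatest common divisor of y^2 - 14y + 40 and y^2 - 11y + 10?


Factor each:
  y^2 - 14y + 40 = (y - 10)(y - 4)
  y^2 - 11y + 10 = (y - 10)(y - 1)
Common monic factor: y - 10


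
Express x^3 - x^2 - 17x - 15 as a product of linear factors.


Try integer roots (divisors of -15). x=-1: p(-1)=0.
Divide out (x + 1): quotient is x^2 - 2x - 15.
Factor the quadratic: (x + 3)(x - 5)
Result: (x + 1)(x + 3)(x - 5)


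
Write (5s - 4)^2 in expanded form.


Expand (5s - 4)^2 by repeated multiplication:
= 25s^2 - 40s + 16


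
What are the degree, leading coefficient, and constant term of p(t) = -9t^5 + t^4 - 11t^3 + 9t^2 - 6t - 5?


Highest power of t is 5, with coefficient -9. Constant term is -5.
Degree = 5, leading coefficient = -9, constant term = -5


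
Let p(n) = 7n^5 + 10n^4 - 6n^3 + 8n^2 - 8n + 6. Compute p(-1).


Using direct substitution:
  7 * (-1)^5 = -7
  10 * (-1)^4 = 10
  -6 * (-1)^3 = 6
  8 * (-1)^2 = 8
  -8 * (-1)^1 = 8
  constant: 6
Sum = -7 + 10 + 6 + 8 + 8 + 6 = 31


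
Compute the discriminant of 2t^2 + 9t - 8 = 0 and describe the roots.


D = b^2 - 4ac = (9)^2 - 4(2)(-8) = 81 + 64 = 145
Since D > 0: two distinct irrational roots


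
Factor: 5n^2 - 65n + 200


Roots satisfy r1 + r2 = -b/a = 13 and r1*r2 = c/a = 40.
So r1 = 8, r2 = 5.
5n^2 - 65n + 200 = 5(n - r1)(n - r2) = 5(n - 8)(n - 5)


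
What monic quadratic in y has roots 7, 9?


p(y) = (y - 7)(y - 9)
Expand: y^2 - 16y + 63


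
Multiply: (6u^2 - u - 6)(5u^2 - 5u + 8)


Distribute each term of the first polynomial:
  (6u^2)(5u^2 - 5u + 8) = 30u^4 - 30u^3 + 48u^2
  (-u)(5u^2 - 5u + 8) = -5u^3 + 5u^2 - 8u
  (-6)(5u^2 - 5u + 8) = -30u^2 + 30u - 48
Sum: 30u^4 - 35u^3 + 23u^2 + 22u - 48


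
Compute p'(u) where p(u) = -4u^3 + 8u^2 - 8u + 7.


Apply the power rule term by term:
  d/du(-4u^3) = -12u^2
  d/du(8u^2) = 16u
  d/du(-8u) = -8
  d/du(7) = 0
p'(u) = -12u^2 + 16u - 8


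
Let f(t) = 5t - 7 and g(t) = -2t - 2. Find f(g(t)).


Substitute g(t) into f:
f(g(t)) = 5*(-2t - 2) + (-7)
Expand and combine: -10t - 17


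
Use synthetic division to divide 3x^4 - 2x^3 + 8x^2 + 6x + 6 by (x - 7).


Synthetic division with c = 7. Coefficients: 3, -2, 8, 6, 6
Bring down 3.
  3 * 7 = 21; 21 - 2 = 19
  19 * 7 = 133; 133 + 8 = 141
  141 * 7 = 987; 987 + 6 = 993
  993 * 7 = 6951; 6951 + 6 = 6957
Quotient: 3x^3 + 19x^2 + 141x + 993, Remainder: 6957


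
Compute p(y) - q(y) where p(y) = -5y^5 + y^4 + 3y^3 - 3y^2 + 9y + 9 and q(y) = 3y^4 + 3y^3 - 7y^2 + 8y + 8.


Distribute the minus sign:
  (-5y^5 + y^4 + 3y^3 - 3y^2 + 9y + 9)
- (3y^4 + 3y^3 - 7y^2 + 8y + 8)
Negate second polynomial: -3y^4 - 3y^3 + 7y^2 - 8y - 8
Add: -5y^5 - 2y^4 + 4y^2 + y + 1


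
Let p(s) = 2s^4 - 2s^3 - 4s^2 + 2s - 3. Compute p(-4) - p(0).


p(-4) = 565
p(0) = -3
p(-4) - p(0) = 565 + 3 = 568


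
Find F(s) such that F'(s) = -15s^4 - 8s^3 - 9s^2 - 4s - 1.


Reverse power rule on each term:
  ∫ -15s^4 ds = -3s^5
  ∫ -8s^3 ds = -2s^4
  ∫ -9s^2 ds = -3s^3
  ∫ -4s ds = -2s^2
  ∫ -1 ds = -s
F(s) = -3s^5 - 2s^4 - 3s^3 - 2s^2 - s + C


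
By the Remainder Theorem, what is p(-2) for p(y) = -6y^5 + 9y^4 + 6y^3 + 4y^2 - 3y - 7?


By the Remainder Theorem, the remainder equals p(-2):
  -6*(-2)^5 = 192
  9*(-2)^4 = 144
  6*(-2)^3 = -48
  4*(-2)^2 = 16
  -3*(-2)^1 = 6
  constant: -7
Sum: 192 + 144 - 48 + 16 + 6 - 7 = 303


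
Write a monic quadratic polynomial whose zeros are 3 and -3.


p(x) = (x - 3)(x + 3)
Expand: x^2 - 9


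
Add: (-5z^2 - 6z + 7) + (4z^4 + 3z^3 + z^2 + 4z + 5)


Align terms by degree and add:
  -5z^2 - 6z + 7
+ 4z^4 + 3z^3 + z^2 + 4z + 5
= 4z^4 + 3z^3 - 4z^2 - 2z + 12


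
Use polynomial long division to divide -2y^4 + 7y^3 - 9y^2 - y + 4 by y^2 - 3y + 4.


(-2y^4 + 7y^3 - 9y^2 - y + 4) / (y^2 - 3y + 4)
Step 1: -2y^2 * (y^2 - 3y + 4) = -2y^4 + 6y^3 - 8y^2; subtract.
Step 2: y * (y^2 - 3y + 4) = y^3 - 3y^2 + 4y; subtract.
Step 3: 2 * (y^2 - 3y + 4) = 2y^2 - 6y + 8; subtract.
Quotient: -2y^2 + y + 2, Remainder: y - 4


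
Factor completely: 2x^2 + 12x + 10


Roots satisfy r1 + r2 = -b/a = -6 and r1*r2 = c/a = 5.
So r1 = -1, r2 = -5.
2x^2 + 12x + 10 = 2(x - r1)(x - r2) = 2(x + 1)(x + 5)


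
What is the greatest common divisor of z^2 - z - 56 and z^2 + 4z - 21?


Factor each:
  z^2 - z - 56 = (z + 7)(z - 8)
  z^2 + 4z - 21 = (z + 7)(z - 3)
Common monic factor: z + 7


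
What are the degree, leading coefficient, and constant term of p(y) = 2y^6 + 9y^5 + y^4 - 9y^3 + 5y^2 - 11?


Highest power of y is 6, with coefficient 2. Constant term is -11.
Degree = 6, leading coefficient = 2, constant term = -11


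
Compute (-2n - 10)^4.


Expand (-2n - 10)^4 by repeated multiplication:
  (-2n - 10)^2 = 4n^2 + 40n + 100
  (-2n - 10)^3 = -8n^3 - 120n^2 - 600n - 1000
= 16n^4 + 320n^3 + 2400n^2 + 8000n + 10000


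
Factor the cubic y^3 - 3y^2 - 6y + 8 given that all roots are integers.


Try integer roots (divisors of 8). y=-2: p(-2)=0.
Divide out (y + 2): quotient is y^2 - 5y + 4.
Factor the quadratic: (y - 4)(y - 1)
Result: (y + 2)(y - 4)(y - 1)
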